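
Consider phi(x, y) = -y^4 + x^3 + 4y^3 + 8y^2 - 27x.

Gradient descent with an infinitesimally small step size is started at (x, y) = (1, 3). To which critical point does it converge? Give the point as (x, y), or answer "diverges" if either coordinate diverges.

(3, 0)

phi is separable, so gradient descent decouples: x follows -∂phi/∂x, y follows -∂phi/∂y.
∂phi/∂x = 3(x - 3)(x + 3); at x=1 this is -24, so x increases.
∂phi/∂y = -4y(y - 4)(y + 1); at y=3 this is 48, so y decreases.
x converges to its nearest critical value 3 (a local min of the x-part); y converges to 0. The iterate converges to (3, 0).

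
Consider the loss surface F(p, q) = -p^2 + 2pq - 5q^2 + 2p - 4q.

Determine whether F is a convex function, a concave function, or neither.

concave

F is quadratic, so its Hessian is the constant matrix H = [[-2, 2], [2, -10]].
det(H) = 16, tr(H) = -12.
det(H) > 0 and tr(H) < 0, so H is negative definite everywhere: concave.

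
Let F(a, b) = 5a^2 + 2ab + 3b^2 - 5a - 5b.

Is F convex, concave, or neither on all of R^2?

F is quadratic, so its Hessian is the constant matrix H = [[10, 2], [2, 6]].
det(H) = 56, tr(H) = 16.
det(H) > 0 and tr(H) > 0, so H is positive definite everywhere: convex.

convex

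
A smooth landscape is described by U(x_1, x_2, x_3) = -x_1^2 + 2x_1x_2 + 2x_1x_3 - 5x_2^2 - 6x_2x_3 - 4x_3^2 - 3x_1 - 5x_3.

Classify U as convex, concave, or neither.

concave

U is quadratic, so its Hessian is the constant matrix H = [[-2, 2, 2], [2, -10, -6], [2, -6, -8]].
Leading principal minors: -2, 16, -64.
Signs alternate −, +, − ⇒ H ≺ 0 ⇒ concave.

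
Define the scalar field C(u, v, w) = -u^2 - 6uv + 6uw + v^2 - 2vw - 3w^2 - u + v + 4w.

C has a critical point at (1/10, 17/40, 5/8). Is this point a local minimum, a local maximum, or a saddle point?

saddle point

The Hessian is constant: H = [[-2, -6, 6], [-6, 2, -2], [6, -2, -6]].
Leading principal minors: Δ₁ = -2, Δ₂ = -40, Δ₃ = 320.
The minors fit neither the all-positive nor the alternating-sign pattern, so H is indefinite: a saddle point.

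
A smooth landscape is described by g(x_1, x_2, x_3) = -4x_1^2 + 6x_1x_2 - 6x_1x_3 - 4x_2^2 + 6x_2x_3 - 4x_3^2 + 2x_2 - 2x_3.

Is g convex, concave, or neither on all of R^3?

concave

g is quadratic, so its Hessian is the constant matrix H = [[-8, 6, -6], [6, -8, 6], [-6, 6, -8]].
Leading principal minors: -8, 28, -80.
Signs alternate −, +, − ⇒ H ≺ 0 ⇒ concave.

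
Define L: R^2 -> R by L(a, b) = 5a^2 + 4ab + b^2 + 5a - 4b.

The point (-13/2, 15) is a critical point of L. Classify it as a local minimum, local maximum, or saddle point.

The Hessian of L is constant: H = [[10, 4], [4, 2]].
det(H) = 10·2 − 4² = 4.
det(H) > 0 and tr(H) = 12 > 0, so H is positive definite and the point is a local minimum.

local minimum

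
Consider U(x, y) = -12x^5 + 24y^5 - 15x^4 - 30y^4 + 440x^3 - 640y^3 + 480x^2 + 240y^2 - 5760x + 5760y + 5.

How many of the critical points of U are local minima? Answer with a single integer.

4

U separates as a function of x plus a function of y, so ∇U=0 decouples.
∂U/∂x = -60(x - 4)(x - 2)(x + 3)(x + 4) = 0 at x ∈ {-4, -3, 2, 4}; ∂U/∂y = 120(y - 4)(y - 2)(y + 2)(y + 3) = 0 at y ∈ {-3, -2, 2, 4}.
The Hessian is diagonal: diag(U_xx, U_yy). Second derivatives: U_xx(-4)=2880, U_xx(-3)=-2100, U_xx(2)=3600, U_xx(4)=-6720; U_yy(-3)=-4200, U_yy(-2)=2880, U_yy(2)=-4800, U_yy(4)=10080.
Local minima occur where both diagonal entries positive: (-4, -2), (-4, 4), (2, -2), (2, 4). Count: 4.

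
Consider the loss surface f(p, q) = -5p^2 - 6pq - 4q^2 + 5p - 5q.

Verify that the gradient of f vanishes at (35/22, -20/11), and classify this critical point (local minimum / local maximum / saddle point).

local maximum

∇f = (-10p - 6q + 5, -6p - 8q - 5); substituting (35/22, -20/11) gives ∇f = (0, 0), so (35/22, -20/11) is indeed a critical point.
The Hessian of f is constant: H = [[-10, -6], [-6, -8]].
det(H) = (-10)·(-8) − (-6)² = 44.
det(H) > 0 and tr(H) = -18 < 0, so H is negative definite and the point is a local maximum.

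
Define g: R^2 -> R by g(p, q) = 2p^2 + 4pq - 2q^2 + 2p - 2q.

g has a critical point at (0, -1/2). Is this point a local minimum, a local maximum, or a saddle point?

The Hessian of g is constant: H = [[4, 4], [4, -4]].
det(H) = 4·(-4) − 4² = -32.
Since det(H) < 0, H is indefinite and the critical point is a saddle point.

saddle point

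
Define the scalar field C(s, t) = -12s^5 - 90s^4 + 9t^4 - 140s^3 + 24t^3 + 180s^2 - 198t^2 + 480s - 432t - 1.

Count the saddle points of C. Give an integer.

C separates as a function of s plus a function of t, so ∇C=0 decouples.
∂C/∂s = -60(s - 1)(s + 1)(s + 2)(s + 4) = 0 at s ∈ {-4, -2, -1, 1}; ∂C/∂t = 36(t - 3)(t + 1)(t + 4) = 0 at t ∈ {-4, -1, 3}.
The Hessian is diagonal: diag(C_ss, C_tt). Second derivatives: C_ss(-4)=1800, C_ss(-2)=-360, C_ss(-1)=360, C_ss(1)=-1800; C_tt(-4)=756, C_tt(-1)=-432, C_tt(3)=1008.
Saddle points occur where the two diagonal entries have opposite signs: (-4, -1), (-2, -4), (-2, 3), (-1, -1), (1, -4), (1, 3). Count: 6.

6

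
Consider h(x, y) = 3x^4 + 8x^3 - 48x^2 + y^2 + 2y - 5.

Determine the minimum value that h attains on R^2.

h(x,y) separates as P(x) + Q(y) − 5, so its minimum is min P + min Q − 5.
P'(x) = 12x(x - 2)(x + 4) vanishes at x ∈ {-4, 0, 2}; Q'(y) = 2y + 2 vanishes at y ∈ {-1}.
Local minima of P (where P''>0): P(-4)=-512, P(2)=-80. Local minima of Q: Q(-1)=-1.
So the global minimum of h is P(-4) + Q(-1) − 5 = -512 − 1 − 5 = -518, attained at (-4, -1).

-518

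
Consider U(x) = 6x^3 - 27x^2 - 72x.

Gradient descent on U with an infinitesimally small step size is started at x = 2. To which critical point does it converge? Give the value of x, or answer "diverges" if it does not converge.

U'(x) = 18(x - 4)(x + 1), so U'(2) = -108.
Gradient descent moves in the -U' direction, i.e. x is increasing.
The nearest critical point in that direction is x = 4, where U'' = 90 > 0 (a local minimum). The iterate converges there.

4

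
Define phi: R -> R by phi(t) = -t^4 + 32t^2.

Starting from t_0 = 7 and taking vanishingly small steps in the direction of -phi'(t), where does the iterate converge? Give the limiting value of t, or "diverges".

phi'(t) = -4t(t - 4)(t + 4), so phi'(7) = -924.
Gradient descent moves in the -phi' direction, i.e. t is increasing.
There is no critical point above t=7, and phi' keeps the same sign, so the iterate runs off to +∞.

diverges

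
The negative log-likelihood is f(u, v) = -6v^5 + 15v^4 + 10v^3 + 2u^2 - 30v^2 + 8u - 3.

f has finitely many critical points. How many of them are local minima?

f separates as a function of u plus a function of v, so ∇f=0 decouples.
∂f/∂u = 4(u + 2) = 0 at u ∈ {-2}; ∂f/∂v = -30v(v - 2)(v - 1)(v + 1) = 0 at v ∈ {-1, 0, 1, 2}.
The Hessian is diagonal: diag(f_uu, f_vv). Second derivatives: f_uu(-2)=4; f_vv(-1)=180, f_vv(0)=-60, f_vv(1)=60, f_vv(2)=-180.
Local minima occur where both diagonal entries positive: (-2, -1), (-2, 1). Count: 2.

2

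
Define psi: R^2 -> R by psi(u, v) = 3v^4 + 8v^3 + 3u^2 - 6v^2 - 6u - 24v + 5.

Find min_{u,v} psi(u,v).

psi(u,v) separates as P(u) + Q(v) + 5, so its minimum is min P + min Q + 5.
P'(u) = 6u - 6 vanishes at u ∈ {1}; Q'(v) = 12(v - 1)(v + 1)(v + 2) vanishes at v ∈ {-2, -1, 1}.
Local minima of P (where P''>0): P(1)=-3. Local minima of Q: Q(-2)=8, Q(1)=-19.
So the global minimum of psi is P(1) + Q(1) + 5 = -3 − 19 + 5 = -17, attained at (1, 1).

-17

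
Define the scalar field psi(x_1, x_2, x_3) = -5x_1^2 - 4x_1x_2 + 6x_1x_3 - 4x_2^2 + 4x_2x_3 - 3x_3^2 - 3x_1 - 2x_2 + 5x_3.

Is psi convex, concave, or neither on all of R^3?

concave

psi is quadratic, so its Hessian is the constant matrix H = [[-10, -4, 6], [-4, -8, 4], [6, 4, -6]].
Leading principal minors: -10, 64, -128.
Signs alternate −, +, − ⇒ H ≺ 0 ⇒ concave.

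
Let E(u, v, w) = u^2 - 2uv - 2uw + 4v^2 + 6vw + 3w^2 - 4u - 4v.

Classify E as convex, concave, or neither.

convex

E is quadratic, so its Hessian is the constant matrix H = [[2, -2, -2], [-2, 8, 6], [-2, 6, 6]].
Leading principal minors: 2, 12, 16.
All positive ⇒ H ≻ 0 ⇒ convex.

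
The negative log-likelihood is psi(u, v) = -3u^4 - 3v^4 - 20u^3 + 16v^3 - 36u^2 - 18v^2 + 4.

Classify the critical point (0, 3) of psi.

The mixed partial ∂²psi/∂u∂v is 0, so the Hessian at any point is diag(psi_uu, psi_vv) = diag(-12(3u^2 + 10u + 6), 12(-3v^2 + 8v - 3)).
At (0, 3): H = diag(-72, -72).
Both eigenvalues are negative, so H is negative definite: a local maximum.

local maximum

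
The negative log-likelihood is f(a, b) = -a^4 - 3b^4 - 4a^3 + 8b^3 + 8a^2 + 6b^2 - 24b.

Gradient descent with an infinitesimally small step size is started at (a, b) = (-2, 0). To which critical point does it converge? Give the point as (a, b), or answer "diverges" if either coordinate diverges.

f is separable, so gradient descent decouples: a follows -∂f/∂a, b follows -∂f/∂b.
∂f/∂a = -4a(a - 1)(a + 4); at a=-2 this is -48, so a increases.
∂f/∂b = -12(b - 2)(b - 1)(b + 1); at b=0 this is -24, so b increases.
a converges to its nearest critical value 0 (a local min of the a-part); b converges to 1. The iterate converges to (0, 1).

(0, 1)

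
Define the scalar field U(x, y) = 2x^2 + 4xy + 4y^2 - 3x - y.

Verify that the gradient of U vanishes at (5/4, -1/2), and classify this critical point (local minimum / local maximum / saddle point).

∇U = (4x + 4y - 3, 4x + 8y - 1); substituting (5/4, -1/2) gives ∇U = (0, 0), so (5/4, -1/2) is indeed a critical point.
The Hessian of U is constant: H = [[4, 4], [4, 8]].
det(H) = 4·8 − 4² = 16.
det(H) > 0 and tr(H) = 12 > 0, so H is positive definite and the point is a local minimum.

local minimum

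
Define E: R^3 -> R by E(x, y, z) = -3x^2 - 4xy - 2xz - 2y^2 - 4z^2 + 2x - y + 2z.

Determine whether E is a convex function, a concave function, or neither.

E is quadratic, so its Hessian is the constant matrix H = [[-6, -4, -2], [-4, -4, 0], [-2, 0, -8]].
Leading principal minors: -6, 8, -48.
Signs alternate −, +, − ⇒ H ≺ 0 ⇒ concave.

concave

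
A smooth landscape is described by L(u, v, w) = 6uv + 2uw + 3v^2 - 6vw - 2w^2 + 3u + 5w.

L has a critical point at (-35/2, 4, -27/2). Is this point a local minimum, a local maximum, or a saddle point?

saddle point

The Hessian is constant: H = [[0, 6, 2], [6, 6, -6], [2, -6, -4]].
Leading principal minors: Δ₁ = 0, Δ₂ = -36, Δ₃ = -24.
The minors fit neither the all-positive nor the alternating-sign pattern, so H is indefinite: a saddle point.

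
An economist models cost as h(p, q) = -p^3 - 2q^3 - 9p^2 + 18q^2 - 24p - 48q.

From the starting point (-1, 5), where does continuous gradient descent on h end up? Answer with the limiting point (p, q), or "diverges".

h is separable, so gradient descent decouples: p follows -∂h/∂p, q follows -∂h/∂q.
∂h/∂p = -3(p + 2)(p + 4); at p=-1 this is -9, so p increases.
∂h/∂q = -6(q - 4)(q - 2); at q=5 this is -18, so q increases.
The p-coordinate has no critical point in that direction and runs off to infinity.

diverges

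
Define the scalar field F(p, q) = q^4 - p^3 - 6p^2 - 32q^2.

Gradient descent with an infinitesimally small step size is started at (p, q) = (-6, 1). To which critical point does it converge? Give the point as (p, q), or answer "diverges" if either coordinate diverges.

(-4, 4)

F is separable, so gradient descent decouples: p follows -∂F/∂p, q follows -∂F/∂q.
∂F/∂p = -3p(p + 4); at p=-6 this is -36, so p increases.
∂F/∂q = 4q(q - 4)(q + 4); at q=1 this is -60, so q increases.
p converges to its nearest critical value -4 (a local min of the p-part); q converges to 4. The iterate converges to (-4, 4).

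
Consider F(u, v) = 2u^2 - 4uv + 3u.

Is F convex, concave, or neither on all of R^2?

F is quadratic, so its Hessian is the constant matrix H = [[4, -4], [-4, 0]].
det(H) = -16, tr(H) = 4.
det(H) < 0, so H is indefinite: neither convex nor concave.

neither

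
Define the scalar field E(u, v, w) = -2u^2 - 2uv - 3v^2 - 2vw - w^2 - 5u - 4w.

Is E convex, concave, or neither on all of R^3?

E is quadratic, so its Hessian is the constant matrix H = [[-4, -2, 0], [-2, -6, -2], [0, -2, -2]].
Leading principal minors: -4, 20, -24.
Signs alternate −, +, − ⇒ H ≺ 0 ⇒ concave.

concave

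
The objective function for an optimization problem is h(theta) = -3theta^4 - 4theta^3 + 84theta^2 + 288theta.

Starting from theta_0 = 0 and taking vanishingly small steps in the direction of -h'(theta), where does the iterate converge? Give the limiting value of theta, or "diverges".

h'(theta) = -12(theta - 4)(theta + 2)(theta + 3), so h'(0) = 288.
Gradient descent moves in the -h' direction, i.e. theta is decreasing.
The nearest critical point in that direction is theta = -2, where h'' = 72 > 0 (a local minimum). The iterate converges there.

-2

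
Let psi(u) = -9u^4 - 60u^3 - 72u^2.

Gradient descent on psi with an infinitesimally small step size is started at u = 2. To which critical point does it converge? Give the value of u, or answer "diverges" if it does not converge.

diverges

psi'(u) = -36u(u + 1)(u + 4), so psi'(2) = -1296.
Gradient descent moves in the -psi' direction, i.e. u is increasing.
There is no critical point above u=2, and psi' keeps the same sign, so the iterate runs off to +∞.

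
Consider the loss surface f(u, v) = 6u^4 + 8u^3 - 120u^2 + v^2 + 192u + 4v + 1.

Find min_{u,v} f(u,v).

-1667

f(u,v) separates as P(u) + Q(v) + 1, so its minimum is min P + min Q + 1.
P'(u) = 24(u - 2)(u - 1)(u + 4) vanishes at u ∈ {-4, 1, 2}; Q'(v) = 2v + 4 vanishes at v ∈ {-2}.
Local minima of P (where P''>0): P(-4)=-1664, P(2)=64. Local minima of Q: Q(-2)=-4.
So the global minimum of f is P(-4) + Q(-2) + 1 = -1664 − 4 + 1 = -1667, attained at (-4, -2).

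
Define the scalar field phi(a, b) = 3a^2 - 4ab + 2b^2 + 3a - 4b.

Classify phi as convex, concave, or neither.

phi is quadratic, so its Hessian is the constant matrix H = [[6, -4], [-4, 4]].
det(H) = 8, tr(H) = 10.
det(H) > 0 and tr(H) > 0, so H is positive definite everywhere: convex.

convex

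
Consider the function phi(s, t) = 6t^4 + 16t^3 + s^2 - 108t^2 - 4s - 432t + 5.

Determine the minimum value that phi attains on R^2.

-1349

phi(s,t) separates as P(s) + Q(t) + 5, so its minimum is min P + min Q + 5.
P'(s) = 2s - 4 vanishes at s ∈ {2}; Q'(t) = 24(t - 3)(t + 2)(t + 3) vanishes at t ∈ {-3, -2, 3}.
Local minima of P (where P''>0): P(2)=-4. Local minima of Q: Q(-3)=378, Q(3)=-1350.
So the global minimum of phi is P(2) + Q(3) + 5 = -4 − 1350 + 5 = -1349, attained at (2, 3).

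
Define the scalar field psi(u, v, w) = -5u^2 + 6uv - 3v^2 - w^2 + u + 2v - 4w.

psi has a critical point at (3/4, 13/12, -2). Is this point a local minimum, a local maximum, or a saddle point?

The Hessian is constant: H = [[-10, 6, 0], [6, -6, 0], [0, 0, -2]].
Leading principal minors: Δ₁ = -10, Δ₂ = 24, Δ₃ = -48.
The minors alternate sign starting negative (−, +, −), so H is negative definite: a local maximum.

local maximum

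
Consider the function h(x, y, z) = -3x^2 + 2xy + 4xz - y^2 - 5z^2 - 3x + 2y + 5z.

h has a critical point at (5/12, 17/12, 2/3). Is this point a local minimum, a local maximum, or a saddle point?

local maximum

The Hessian is constant: H = [[-6, 2, 4], [2, -2, 0], [4, 0, -10]].
Leading principal minors: Δ₁ = -6, Δ₂ = 8, Δ₃ = -48.
The minors alternate sign starting negative (−, +, −), so H is negative definite: a local maximum.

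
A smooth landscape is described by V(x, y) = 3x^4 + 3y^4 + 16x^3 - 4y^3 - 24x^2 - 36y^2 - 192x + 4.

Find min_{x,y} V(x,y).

-489

V(x,y) separates as P(x) + Q(y) + 4, so its minimum is min P + min Q + 4.
P'(x) = 12(x - 2)(x + 2)(x + 4) vanishes at x ∈ {-4, -2, 2}; Q'(y) = 12y(y - 3)(y + 2) vanishes at y ∈ {-2, 0, 3}.
Local minima of P (where P''>0): P(-4)=128, P(2)=-304. Local minima of Q: Q(-2)=-64, Q(3)=-189.
So the global minimum of V is P(2) + Q(3) + 4 = -304 − 189 + 4 = -489, attained at (2, 3).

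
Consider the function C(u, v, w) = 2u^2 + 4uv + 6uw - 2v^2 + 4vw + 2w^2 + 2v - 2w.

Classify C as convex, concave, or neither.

neither

C is quadratic, so its Hessian is the constant matrix H = [[4, 4, 6], [4, -4, 4], [6, 4, 4]].
Leading principal minors: 4, -32, 144.
Neither pattern holds ⇒ H is indefinite ⇒ neither convex nor concave.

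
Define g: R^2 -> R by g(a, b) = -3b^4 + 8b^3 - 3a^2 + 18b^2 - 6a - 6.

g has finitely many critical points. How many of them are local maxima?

2

g separates as a function of a plus a function of b, so ∇g=0 decouples.
∂g/∂a = -6(a + 1) = 0 at a ∈ {-1}; ∂g/∂b = -12b(b - 3)(b + 1) = 0 at b ∈ {-1, 0, 3}.
The Hessian is diagonal: diag(g_aa, g_bb). Second derivatives: g_aa(-1)=-6; g_bb(-1)=-48, g_bb(0)=36, g_bb(3)=-144.
Local maxima occur where both diagonal entries negative: (-1, -1), (-1, 3). Count: 2.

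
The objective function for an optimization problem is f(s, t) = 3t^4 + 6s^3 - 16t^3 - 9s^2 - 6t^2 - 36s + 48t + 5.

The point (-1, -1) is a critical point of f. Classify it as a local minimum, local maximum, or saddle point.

saddle point

The mixed partial ∂²f/∂s∂t is 0, so the Hessian at any point is diag(f_ss, f_tt) = diag(18(2s - 1), 12(3t^2 - 8t - 1)).
At (-1, -1): H = diag(-54, 120).
The eigenvalues have opposite signs, so H is indefinite: a saddle point.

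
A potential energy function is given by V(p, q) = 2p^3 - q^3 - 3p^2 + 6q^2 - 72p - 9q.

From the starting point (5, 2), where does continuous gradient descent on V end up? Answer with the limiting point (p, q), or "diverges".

V is separable, so gradient descent decouples: p follows -∂V/∂p, q follows -∂V/∂q.
∂V/∂p = 6(p - 4)(p + 3); at p=5 this is 48, so p decreases.
∂V/∂q = -3(q - 3)(q - 1); at q=2 this is 3, so q decreases.
p converges to its nearest critical value 4 (a local min of the p-part); q converges to 1. The iterate converges to (4, 1).

(4, 1)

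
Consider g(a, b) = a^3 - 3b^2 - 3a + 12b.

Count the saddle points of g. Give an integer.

g separates as a function of a plus a function of b, so ∇g=0 decouples.
∂g/∂a = 3(a - 1)(a + 1) = 0 at a ∈ {-1, 1}; ∂g/∂b = -6(b - 2) = 0 at b ∈ {2}.
The Hessian is diagonal: diag(g_aa, g_bb). Second derivatives: g_aa(-1)=-6, g_aa(1)=6; g_bb(2)=-6.
Saddle points occur where the two diagonal entries have opposite signs: (1, 2). Count: 1.

1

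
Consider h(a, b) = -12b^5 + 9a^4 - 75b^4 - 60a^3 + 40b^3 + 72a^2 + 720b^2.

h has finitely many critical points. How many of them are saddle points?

6

h separates as a function of a plus a function of b, so ∇h=0 decouples.
∂h/∂a = 36a(a - 4)(a - 1) = 0 at a ∈ {0, 1, 4}; ∂h/∂b = -60b(b - 2)(b + 3)(b + 4) = 0 at b ∈ {-4, -3, 0, 2}.
The Hessian is diagonal: diag(h_aa, h_bb). Second derivatives: h_aa(0)=144, h_aa(1)=-108, h_aa(4)=432; h_bb(-4)=1440, h_bb(-3)=-900, h_bb(0)=1440, h_bb(2)=-3600.
Saddle points occur where the two diagonal entries have opposite signs: (0, -3), (0, 2), (1, -4), (1, 0), (4, -3), (4, 2). Count: 6.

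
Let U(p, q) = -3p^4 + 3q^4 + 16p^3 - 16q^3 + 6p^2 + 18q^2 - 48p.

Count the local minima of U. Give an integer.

2

U separates as a function of p plus a function of q, so ∇U=0 decouples.
∂U/∂p = -12(p - 4)(p - 1)(p + 1) = 0 at p ∈ {-1, 1, 4}; ∂U/∂q = 12q(q - 3)(q - 1) = 0 at q ∈ {0, 1, 3}.
The Hessian is diagonal: diag(U_pp, U_qq). Second derivatives: U_pp(-1)=-120, U_pp(1)=72, U_pp(4)=-180; U_qq(0)=36, U_qq(1)=-24, U_qq(3)=72.
Local minima occur where both diagonal entries positive: (1, 0), (1, 3). Count: 2.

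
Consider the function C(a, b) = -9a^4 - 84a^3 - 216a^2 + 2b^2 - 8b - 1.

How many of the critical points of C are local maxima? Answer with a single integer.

0

C separates as a function of a plus a function of b, so ∇C=0 decouples.
∂C/∂a = -36a(a + 3)(a + 4) = 0 at a ∈ {-4, -3, 0}; ∂C/∂b = 4(b - 2) = 0 at b ∈ {2}.
The Hessian is diagonal: diag(C_aa, C_bb). Second derivatives: C_aa(-4)=-144, C_aa(-3)=108, C_aa(0)=-432; C_bb(2)=4.
Local maxima occur where both diagonal entries negative: none. Count: 0.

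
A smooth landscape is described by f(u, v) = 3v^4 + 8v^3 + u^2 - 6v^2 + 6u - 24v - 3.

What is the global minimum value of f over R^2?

f(u,v) separates as P(u) + Q(v) − 3, so its minimum is min P + min Q − 3.
P'(u) = 2u + 6 vanishes at u ∈ {-3}; Q'(v) = 12(v - 1)(v + 1)(v + 2) vanishes at v ∈ {-2, -1, 1}.
Local minima of P (where P''>0): P(-3)=-9. Local minima of Q: Q(-2)=8, Q(1)=-19.
So the global minimum of f is P(-3) + Q(1) − 3 = -9 − 19 − 3 = -31, attained at (-3, 1).

-31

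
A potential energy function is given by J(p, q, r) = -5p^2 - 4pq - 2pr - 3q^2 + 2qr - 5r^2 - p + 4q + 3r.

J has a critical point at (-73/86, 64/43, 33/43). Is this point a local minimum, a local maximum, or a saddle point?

local maximum

The Hessian is constant: H = [[-10, -4, -2], [-4, -6, 2], [-2, 2, -10]].
Leading principal minors: Δ₁ = -10, Δ₂ = 44, Δ₃ = -344.
The minors alternate sign starting negative (−, +, −), so H is negative definite: a local maximum.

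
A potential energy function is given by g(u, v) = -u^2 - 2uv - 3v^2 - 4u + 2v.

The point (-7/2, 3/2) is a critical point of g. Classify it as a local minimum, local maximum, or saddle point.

local maximum

The Hessian of g is constant: H = [[-2, -2], [-2, -6]].
det(H) = (-2)·(-6) − (-2)² = 8.
det(H) > 0 and tr(H) = -8 < 0, so H is negative definite and the point is a local maximum.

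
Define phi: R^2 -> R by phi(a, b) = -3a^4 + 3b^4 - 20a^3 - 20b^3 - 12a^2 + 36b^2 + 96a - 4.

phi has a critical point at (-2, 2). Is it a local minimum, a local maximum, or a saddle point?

saddle point

The mixed partial ∂²phi/∂a∂b is 0, so the Hessian at any point is diag(phi_aa, phi_bb) = diag(-12(3a^2 + 10a + 2), 12(3b^2 - 10b + 6)).
At (-2, 2): H = diag(72, -24).
The eigenvalues have opposite signs, so H is indefinite: a saddle point.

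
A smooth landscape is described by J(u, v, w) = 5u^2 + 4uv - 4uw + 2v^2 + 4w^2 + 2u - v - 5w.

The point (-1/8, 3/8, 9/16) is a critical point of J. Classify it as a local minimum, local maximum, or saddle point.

The Hessian is constant: H = [[10, 4, -4], [4, 4, 0], [-4, 0, 8]].
Leading principal minors: Δ₁ = 10, Δ₂ = 24, Δ₃ = 128.
All leading minors are positive, so H is positive definite: a local minimum.

local minimum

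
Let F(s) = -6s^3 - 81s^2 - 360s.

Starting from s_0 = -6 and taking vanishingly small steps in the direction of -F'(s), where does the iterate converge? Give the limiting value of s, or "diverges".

F'(s) = -18(s + 4)(s + 5), so F'(-6) = -36.
Gradient descent moves in the -F' direction, i.e. s is increasing.
The nearest critical point in that direction is s = -5, where F'' = 18 > 0 (a local minimum). The iterate converges there.

-5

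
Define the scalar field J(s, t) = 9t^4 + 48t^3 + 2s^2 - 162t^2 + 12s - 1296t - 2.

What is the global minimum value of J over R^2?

J(s,t) separates as P(s) + Q(t) − 2, so its minimum is min P + min Q − 2.
P'(s) = 4s + 12 vanishes at s ∈ {-3}; Q'(t) = 36(t - 3)(t + 3)(t + 4) vanishes at t ∈ {-4, -3, 3}.
Local minima of P (where P''>0): P(-3)=-18. Local minima of Q: Q(-4)=1824, Q(3)=-3321.
So the global minimum of J is P(-3) + Q(3) − 2 = -18 − 3321 − 2 = -3341, attained at (-3, 3).

-3341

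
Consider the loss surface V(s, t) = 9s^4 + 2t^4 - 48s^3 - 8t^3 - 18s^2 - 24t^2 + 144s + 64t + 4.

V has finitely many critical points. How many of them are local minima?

V separates as a function of s plus a function of t, so ∇V=0 decouples.
∂V/∂s = 36(s - 4)(s - 1)(s + 1) = 0 at s ∈ {-1, 1, 4}; ∂V/∂t = 8(t - 4)(t - 1)(t + 2) = 0 at t ∈ {-2, 1, 4}.
The Hessian is diagonal: diag(V_ss, V_tt). Second derivatives: V_ss(-1)=360, V_ss(1)=-216, V_ss(4)=540; V_tt(-2)=144, V_tt(1)=-72, V_tt(4)=144.
Local minima occur where both diagonal entries positive: (-1, -2), (-1, 4), (4, -2), (4, 4). Count: 4.

4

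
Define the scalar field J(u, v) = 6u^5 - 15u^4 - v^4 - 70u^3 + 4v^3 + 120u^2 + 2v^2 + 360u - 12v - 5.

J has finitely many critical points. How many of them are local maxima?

4

J separates as a function of u plus a function of v, so ∇J=0 decouples.
∂J/∂u = 30(u - 3)(u - 2)(u + 1)(u + 2) = 0 at u ∈ {-2, -1, 2, 3}; ∂J/∂v = -4(v - 3)(v - 1)(v + 1) = 0 at v ∈ {-1, 1, 3}.
The Hessian is diagonal: diag(J_uu, J_vv). Second derivatives: J_uu(-2)=-600, J_uu(-1)=360, J_uu(2)=-360, J_uu(3)=600; J_vv(-1)=-32, J_vv(1)=16, J_vv(3)=-32.
Local maxima occur where both diagonal entries negative: (-2, -1), (-2, 3), (2, -1), (2, 3). Count: 4.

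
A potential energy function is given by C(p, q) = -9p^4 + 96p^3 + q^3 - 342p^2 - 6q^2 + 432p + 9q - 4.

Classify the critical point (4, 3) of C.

The mixed partial ∂²C/∂p∂q is 0, so the Hessian at any point is diag(C_pp, C_qq) = diag(36(-3p^2 + 16p - 19), 6(q - 2)).
At (4, 3): H = diag(-108, 6).
The eigenvalues have opposite signs, so H is indefinite: a saddle point.

saddle point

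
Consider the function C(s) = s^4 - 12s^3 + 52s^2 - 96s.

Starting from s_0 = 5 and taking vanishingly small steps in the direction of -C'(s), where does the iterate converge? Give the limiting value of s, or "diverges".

C'(s) = 4(s - 4)(s - 3)(s - 2), so C'(5) = 24.
Gradient descent moves in the -C' direction, i.e. s is decreasing.
The nearest critical point in that direction is s = 4, where C'' = 8 > 0 (a local minimum). The iterate converges there.

4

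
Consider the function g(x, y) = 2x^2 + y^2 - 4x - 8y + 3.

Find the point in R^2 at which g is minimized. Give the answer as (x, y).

g(x,y) separates as P(x) + Q(y) + 3, so its minimum is min P + min Q + 3.
P'(x) = 4x - 4 vanishes at x ∈ {1}; Q'(y) = 2y - 8 vanishes at y ∈ {4}.
Local minima of P (where P''>0): P(1)=-2. Local minima of Q: Q(4)=-16.
So the global minimum of g is P(1) + Q(4) + 3 = -2 − 16 + 3 = -15, attained at (1, 4).

(1, 4)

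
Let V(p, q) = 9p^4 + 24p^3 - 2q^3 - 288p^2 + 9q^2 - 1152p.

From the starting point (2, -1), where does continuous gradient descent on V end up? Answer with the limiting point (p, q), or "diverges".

V is separable, so gradient descent decouples: p follows -∂V/∂p, q follows -∂V/∂q.
∂V/∂p = 36(p - 4)(p + 2)(p + 4); at p=2 this is -1728, so p increases.
∂V/∂q = -6q(q - 3); at q=-1 this is -24, so q increases.
p converges to its nearest critical value 4 (a local min of the p-part); q converges to 0. The iterate converges to (4, 0).

(4, 0)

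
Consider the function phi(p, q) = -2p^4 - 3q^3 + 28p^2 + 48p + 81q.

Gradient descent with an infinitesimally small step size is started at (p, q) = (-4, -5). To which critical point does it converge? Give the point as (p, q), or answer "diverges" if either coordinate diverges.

phi is separable, so gradient descent decouples: p follows -∂phi/∂p, q follows -∂phi/∂q.
∂phi/∂p = -8(p - 3)(p + 1)(p + 2); at p=-4 this is 336, so p decreases.
∂phi/∂q = -9(q - 3)(q + 3); at q=-5 this is -144, so q increases.
The p-coordinate has no critical point in that direction and runs off to infinity.

diverges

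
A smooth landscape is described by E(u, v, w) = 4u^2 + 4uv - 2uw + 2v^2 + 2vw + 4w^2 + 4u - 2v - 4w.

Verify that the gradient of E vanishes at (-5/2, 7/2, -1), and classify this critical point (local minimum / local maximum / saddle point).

∇E = (8u + 4v - 2w + 4, 4u + 4v + 2w - 2, -2u + 2v + 8w - 4); substituting (-5/2, 7/2, -1) gives ∇E = (0, 0, 0), so (-5/2, 7/2, -1) is indeed a critical point.
The Hessian is constant: H = [[8, 4, -2], [4, 4, 2], [-2, 2, 8]].
Leading principal minors: Δ₁ = 8, Δ₂ = 16, Δ₃ = 48.
All leading minors are positive, so H is positive definite: a local minimum.

local minimum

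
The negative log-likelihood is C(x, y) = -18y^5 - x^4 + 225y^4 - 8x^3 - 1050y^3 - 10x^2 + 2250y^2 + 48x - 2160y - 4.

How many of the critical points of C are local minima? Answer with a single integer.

2

C separates as a function of x plus a function of y, so ∇C=0 decouples.
∂C/∂x = -4(x - 1)(x + 3)(x + 4) = 0 at x ∈ {-4, -3, 1}; ∂C/∂y = -90(y - 4)(y - 3)(y - 2)(y - 1) = 0 at y ∈ {1, 2, 3, 4}.
The Hessian is diagonal: diag(C_xx, C_yy). Second derivatives: C_xx(-4)=-20, C_xx(-3)=16, C_xx(1)=-80; C_yy(1)=540, C_yy(2)=-180, C_yy(3)=180, C_yy(4)=-540.
Local minima occur where both diagonal entries positive: (-3, 1), (-3, 3). Count: 2.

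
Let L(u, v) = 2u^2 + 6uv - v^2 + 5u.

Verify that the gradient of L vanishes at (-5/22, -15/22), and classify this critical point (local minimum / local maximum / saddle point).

saddle point

∇L = (4u + 6v + 5, 6u - 2v); substituting (-5/22, -15/22) gives ∇L = (0, 0), so (-5/22, -15/22) is indeed a critical point.
The Hessian of L is constant: H = [[4, 6], [6, -2]].
det(H) = 4·(-2) − 6² = -44.
Since det(H) < 0, H is indefinite and the critical point is a saddle point.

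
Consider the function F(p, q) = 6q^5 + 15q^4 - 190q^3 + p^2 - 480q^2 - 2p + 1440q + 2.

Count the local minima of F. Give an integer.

2

F separates as a function of p plus a function of q, so ∇F=0 decouples.
∂F/∂p = 2(p - 1) = 0 at p ∈ {1}; ∂F/∂q = 30(q - 4)(q - 1)(q + 3)(q + 4) = 0 at q ∈ {-4, -3, 1, 4}.
The Hessian is diagonal: diag(F_pp, F_qq). Second derivatives: F_pp(1)=2; F_qq(-4)=-1200, F_qq(-3)=840, F_qq(1)=-1800, F_qq(4)=5040.
Local minima occur where both diagonal entries positive: (1, -3), (1, 4). Count: 2.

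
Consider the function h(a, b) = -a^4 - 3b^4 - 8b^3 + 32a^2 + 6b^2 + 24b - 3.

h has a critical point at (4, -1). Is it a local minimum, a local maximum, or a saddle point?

The mixed partial ∂²h/∂a∂b is 0, so the Hessian at any point is diag(h_aa, h_bb) = diag(4(-3a^2 + 16), 12(-3b^2 - 4b + 1)).
At (4, -1): H = diag(-128, 24).
The eigenvalues have opposite signs, so H is indefinite: a saddle point.

saddle point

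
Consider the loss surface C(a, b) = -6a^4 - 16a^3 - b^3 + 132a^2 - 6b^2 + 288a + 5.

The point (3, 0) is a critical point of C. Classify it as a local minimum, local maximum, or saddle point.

The mixed partial ∂²C/∂a∂b is 0, so the Hessian at any point is diag(C_aa, C_bb) = diag(24(-3a^2 - 4a + 11), -6(b + 2)).
At (3, 0): H = diag(-672, -12).
Both eigenvalues are negative, so H is negative definite: a local maximum.

local maximum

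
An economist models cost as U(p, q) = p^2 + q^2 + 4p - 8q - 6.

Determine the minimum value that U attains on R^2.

U(p,q) separates as A(p) + B(q) − 6, so its minimum is min A + min B − 6.
A'(p) = 2p + 4 vanishes at p ∈ {-2}; B'(q) = 2q - 8 vanishes at q ∈ {4}.
Local minima of A (where A''>0): A(-2)=-4. Local minima of B: B(4)=-16.
So the global minimum of U is A(-2) + B(4) − 6 = -4 − 16 − 6 = -26, attained at (-2, 4).

-26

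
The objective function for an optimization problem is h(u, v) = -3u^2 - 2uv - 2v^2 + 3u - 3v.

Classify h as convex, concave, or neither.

h is quadratic, so its Hessian is the constant matrix H = [[-6, -2], [-2, -4]].
det(H) = 20, tr(H) = -10.
det(H) > 0 and tr(H) < 0, so H is negative definite everywhere: concave.

concave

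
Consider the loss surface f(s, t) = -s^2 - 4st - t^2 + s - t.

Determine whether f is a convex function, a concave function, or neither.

neither

f is quadratic, so its Hessian is the constant matrix H = [[-2, -4], [-4, -2]].
det(H) = -12, tr(H) = -4.
det(H) < 0, so H is indefinite: neither convex nor concave.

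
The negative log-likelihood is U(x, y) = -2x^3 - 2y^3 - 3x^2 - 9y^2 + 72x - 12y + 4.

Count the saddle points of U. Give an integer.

2

U separates as a function of x plus a function of y, so ∇U=0 decouples.
∂U/∂x = -6(x - 3)(x + 4) = 0 at x ∈ {-4, 3}; ∂U/∂y = -6(y + 1)(y + 2) = 0 at y ∈ {-2, -1}.
The Hessian is diagonal: diag(U_xx, U_yy). Second derivatives: U_xx(-4)=42, U_xx(3)=-42; U_yy(-2)=6, U_yy(-1)=-6.
Saddle points occur where the two diagonal entries have opposite signs: (-4, -1), (3, -2). Count: 2.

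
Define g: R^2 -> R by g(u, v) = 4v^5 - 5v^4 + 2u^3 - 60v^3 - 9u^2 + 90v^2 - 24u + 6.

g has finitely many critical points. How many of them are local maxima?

2

g separates as a function of u plus a function of v, so ∇g=0 decouples.
∂g/∂u = 6(u - 4)(u + 1) = 0 at u ∈ {-1, 4}; ∂g/∂v = 20v(v - 3)(v - 1)(v + 3) = 0 at v ∈ {-3, 0, 1, 3}.
The Hessian is diagonal: diag(g_uu, g_vv). Second derivatives: g_uu(-1)=-30, g_uu(4)=30; g_vv(-3)=-1440, g_vv(0)=180, g_vv(1)=-160, g_vv(3)=720.
Local maxima occur where both diagonal entries negative: (-1, -3), (-1, 1). Count: 2.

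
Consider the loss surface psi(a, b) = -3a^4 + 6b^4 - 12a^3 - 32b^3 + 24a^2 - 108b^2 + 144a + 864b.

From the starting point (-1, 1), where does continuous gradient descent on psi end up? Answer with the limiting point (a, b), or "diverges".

(-2, -3)

psi is separable, so gradient descent decouples: a follows -∂psi/∂a, b follows -∂psi/∂b.
∂psi/∂a = -12(a - 2)(a + 2)(a + 3); at a=-1 this is 72, so a decreases.
∂psi/∂b = 24(b - 4)(b - 3)(b + 3); at b=1 this is 576, so b decreases.
a converges to its nearest critical value -2 (a local min of the a-part); b converges to -3. The iterate converges to (-2, -3).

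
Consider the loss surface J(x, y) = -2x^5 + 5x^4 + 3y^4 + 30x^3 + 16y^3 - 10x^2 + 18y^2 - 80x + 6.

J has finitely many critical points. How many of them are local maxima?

2

J separates as a function of x plus a function of y, so ∇J=0 decouples.
∂J/∂x = -10(x - 4)(x - 1)(x + 1)(x + 2) = 0 at x ∈ {-2, -1, 1, 4}; ∂J/∂y = 12y(y + 1)(y + 3) = 0 at y ∈ {-3, -1, 0}.
The Hessian is diagonal: diag(J_xx, J_yy). Second derivatives: J_xx(-2)=180, J_xx(-1)=-100, J_xx(1)=180, J_xx(4)=-900; J_yy(-3)=72, J_yy(-1)=-24, J_yy(0)=36.
Local maxima occur where both diagonal entries negative: (-1, -1), (4, -1). Count: 2.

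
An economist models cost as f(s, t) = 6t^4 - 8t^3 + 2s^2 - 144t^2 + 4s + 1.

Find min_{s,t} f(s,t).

f(s,t) separates as P(s) + Q(t) + 1, so its minimum is min P + min Q + 1.
P'(s) = 4s + 4 vanishes at s ∈ {-1}; Q'(t) = 24t(t - 4)(t + 3) vanishes at t ∈ {-3, 0, 4}.
Local minima of P (where P''>0): P(-1)=-2. Local minima of Q: Q(-3)=-594, Q(4)=-1280.
So the global minimum of f is P(-1) + Q(4) + 1 = -2 − 1280 + 1 = -1281, attained at (-1, 4).

-1281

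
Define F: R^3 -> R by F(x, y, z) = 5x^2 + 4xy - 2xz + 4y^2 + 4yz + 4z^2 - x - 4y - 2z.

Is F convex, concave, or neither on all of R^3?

F is quadratic, so its Hessian is the constant matrix H = [[10, 4, -2], [4, 8, 4], [-2, 4, 8]].
Leading principal minors: 10, 64, 256.
All positive ⇒ H ≻ 0 ⇒ convex.

convex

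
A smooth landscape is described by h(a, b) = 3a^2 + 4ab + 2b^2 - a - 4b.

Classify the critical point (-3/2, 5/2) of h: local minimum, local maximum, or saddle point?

local minimum

The Hessian of h is constant: H = [[6, 4], [4, 4]].
det(H) = 6·4 − 4² = 8.
det(H) > 0 and tr(H) = 10 > 0, so H is positive definite and the point is a local minimum.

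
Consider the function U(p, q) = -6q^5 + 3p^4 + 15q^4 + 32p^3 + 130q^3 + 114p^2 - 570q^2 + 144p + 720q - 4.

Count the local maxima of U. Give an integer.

U separates as a function of p plus a function of q, so ∇U=0 decouples.
∂U/∂p = 12(p + 1)(p + 3)(p + 4) = 0 at p ∈ {-4, -3, -1}; ∂U/∂q = -30(q - 3)(q - 2)(q - 1)(q + 4) = 0 at q ∈ {-4, 1, 2, 3}.
The Hessian is diagonal: diag(U_pp, U_qq). Second derivatives: U_pp(-4)=36, U_pp(-3)=-24, U_pp(-1)=72; U_qq(-4)=6300, U_qq(1)=-300, U_qq(2)=180, U_qq(3)=-420.
Local maxima occur where both diagonal entries negative: (-3, 1), (-3, 3). Count: 2.

2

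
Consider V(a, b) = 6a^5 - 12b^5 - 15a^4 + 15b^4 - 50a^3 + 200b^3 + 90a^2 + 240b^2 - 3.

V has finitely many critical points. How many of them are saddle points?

V separates as a function of a plus a function of b, so ∇V=0 decouples.
∂V/∂a = 30a(a - 3)(a - 1)(a + 2) = 0 at a ∈ {-2, 0, 1, 3}; ∂V/∂b = -60b(b - 4)(b + 1)(b + 2) = 0 at b ∈ {-2, -1, 0, 4}.
The Hessian is diagonal: diag(V_aa, V_bb). Second derivatives: V_aa(-2)=-900, V_aa(0)=180, V_aa(1)=-180, V_aa(3)=900; V_bb(-2)=720, V_bb(-1)=-300, V_bb(0)=480, V_bb(4)=-7200.
Saddle points occur where the two diagonal entries have opposite signs: (-2, -2), (-2, 0), (0, -1), (0, 4), (1, -2), (1, 0), (3, -1), (3, 4). Count: 8.

8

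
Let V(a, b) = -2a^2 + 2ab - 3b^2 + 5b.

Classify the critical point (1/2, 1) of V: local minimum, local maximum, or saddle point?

The Hessian of V is constant: H = [[-4, 2], [2, -6]].
det(H) = (-4)·(-6) − 2² = 20.
det(H) > 0 and tr(H) = -10 < 0, so H is negative definite and the point is a local maximum.

local maximum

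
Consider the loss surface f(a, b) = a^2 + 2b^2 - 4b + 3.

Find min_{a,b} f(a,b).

f(a,b) separates as P(a) + Q(b) + 3, so its minimum is min P + min Q + 3.
P'(a) = 2a vanishes at a ∈ {0}; Q'(b) = 4b - 4 vanishes at b ∈ {1}.
Local minima of P (where P''>0): P(0)=0. Local minima of Q: Q(1)=-2.
So the global minimum of f is P(0) + Q(1) + 3 = 0 − 2 + 3 = 1, attained at (0, 1).

1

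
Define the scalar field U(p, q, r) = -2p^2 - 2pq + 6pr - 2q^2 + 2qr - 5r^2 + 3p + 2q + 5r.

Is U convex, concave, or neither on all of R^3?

concave

U is quadratic, so its Hessian is the constant matrix H = [[-4, -2, 6], [-2, -4, 2], [6, 2, -10]].
Leading principal minors: -4, 12, -8.
Signs alternate −, +, − ⇒ H ≺ 0 ⇒ concave.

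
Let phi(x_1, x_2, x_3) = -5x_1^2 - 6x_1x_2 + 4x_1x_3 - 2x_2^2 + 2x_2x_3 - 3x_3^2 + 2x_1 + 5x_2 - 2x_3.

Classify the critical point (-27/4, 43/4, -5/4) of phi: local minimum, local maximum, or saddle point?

local maximum

The Hessian is constant: H = [[-10, -6, 4], [-6, -4, 2], [4, 2, -6]].
Leading principal minors: Δ₁ = -10, Δ₂ = 4, Δ₃ = -16.
The minors alternate sign starting negative (−, +, −), so H is negative definite: a local maximum.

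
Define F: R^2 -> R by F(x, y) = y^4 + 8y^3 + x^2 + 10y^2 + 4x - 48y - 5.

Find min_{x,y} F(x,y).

-38

F(x,y) separates as P(x) + Q(y) − 5, so its minimum is min P + min Q − 5.
P'(x) = 2x + 4 vanishes at x ∈ {-2}; Q'(y) = 4(y - 1)(y + 3)(y + 4) vanishes at y ∈ {-4, -3, 1}.
Local minima of P (where P''>0): P(-2)=-4. Local minima of Q: Q(-4)=96, Q(1)=-29.
So the global minimum of F is P(-2) + Q(1) − 5 = -4 − 29 − 5 = -38, attained at (-2, 1).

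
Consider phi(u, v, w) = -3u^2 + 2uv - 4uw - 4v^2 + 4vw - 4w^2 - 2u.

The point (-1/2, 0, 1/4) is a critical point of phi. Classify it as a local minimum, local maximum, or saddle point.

local maximum

The Hessian is constant: H = [[-6, 2, -4], [2, -8, 4], [-4, 4, -8]].
Leading principal minors: Δ₁ = -6, Δ₂ = 44, Δ₃ = -192.
The minors alternate sign starting negative (−, +, −), so H is negative definite: a local maximum.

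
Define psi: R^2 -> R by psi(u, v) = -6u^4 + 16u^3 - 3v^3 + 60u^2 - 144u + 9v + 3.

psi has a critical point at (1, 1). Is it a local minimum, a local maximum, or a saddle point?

The mixed partial ∂²psi/∂u∂v is 0, so the Hessian at any point is diag(psi_uu, psi_vv) = diag(24(-3u^2 + 4u + 5), -18v).
At (1, 1): H = diag(144, -18).
The eigenvalues have opposite signs, so H is indefinite: a saddle point.

saddle point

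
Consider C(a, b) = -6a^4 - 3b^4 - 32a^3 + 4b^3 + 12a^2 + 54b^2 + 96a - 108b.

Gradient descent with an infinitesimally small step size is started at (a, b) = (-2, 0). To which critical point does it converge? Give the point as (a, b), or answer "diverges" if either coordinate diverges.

(-1, 1)

C is separable, so gradient descent decouples: a follows -∂C/∂a, b follows -∂C/∂b.
∂C/∂a = -24(a - 1)(a + 1)(a + 4); at a=-2 this is -144, so a increases.
∂C/∂b = -12(b - 3)(b - 1)(b + 3); at b=0 this is -108, so b increases.
a converges to its nearest critical value -1 (a local min of the a-part); b converges to 1. The iterate converges to (-1, 1).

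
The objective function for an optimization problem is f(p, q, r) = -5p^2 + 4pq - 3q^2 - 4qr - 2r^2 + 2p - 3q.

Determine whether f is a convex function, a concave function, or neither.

f is quadratic, so its Hessian is the constant matrix H = [[-10, 4, 0], [4, -6, -4], [0, -4, -4]].
Leading principal minors: -10, 44, -16.
Signs alternate −, +, − ⇒ H ≺ 0 ⇒ concave.

concave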